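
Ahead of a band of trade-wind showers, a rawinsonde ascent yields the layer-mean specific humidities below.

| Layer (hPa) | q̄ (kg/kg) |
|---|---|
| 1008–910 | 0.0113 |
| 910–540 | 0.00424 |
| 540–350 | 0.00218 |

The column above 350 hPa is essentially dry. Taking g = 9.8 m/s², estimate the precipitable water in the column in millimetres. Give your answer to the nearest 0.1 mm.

PW ≈ 31.5 mm

Precipitable water is the column-integrated vapour mass per unit area: PW = (1/g) Σ q̄ Δp, with q in kg/kg and Δp in Pa (1 kg/m² of water = 1 mm).
Layer 1008–910 hPa: Δp = 98 hPa = 9800 Pa, q̄ = 0.0113 kg/kg → 0.0113 × 9800 / 9.8 = 11.30 mm
Layer 910–540 hPa: Δp = 370 hPa = 37000 Pa, q̄ = 0.00424 kg/kg → 0.00424 × 37000 / 9.8 = 16.01 mm
Layer 540–350 hPa: Δp = 190 hPa = 19000 Pa, q̄ = 0.00218 kg/kg → 0.00218 × 19000 / 9.8 = 4.23 mm
PW = 11.30 + 16.01 + 4.23 = 31.54 ≈ 31.5 mm.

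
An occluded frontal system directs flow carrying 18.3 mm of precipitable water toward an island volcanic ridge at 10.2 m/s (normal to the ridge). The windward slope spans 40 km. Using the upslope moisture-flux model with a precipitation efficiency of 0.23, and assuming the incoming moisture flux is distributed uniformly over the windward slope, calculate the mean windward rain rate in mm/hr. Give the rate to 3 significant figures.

Incoming column moisture flux per unit ridge length: F = V × PW = 10.2 × 18.3 = 186.66 mm·m/s.
Spread over the 40 km slope with efficiency ε = 0.23: R = ε·F/W = 0.23 × 186.66 / 40000 m = 1.073e-03 mm/s.
R = 1.073e-03 × 3600 = 3.86 mm/hr.

R ≈ 3.86 mm/hr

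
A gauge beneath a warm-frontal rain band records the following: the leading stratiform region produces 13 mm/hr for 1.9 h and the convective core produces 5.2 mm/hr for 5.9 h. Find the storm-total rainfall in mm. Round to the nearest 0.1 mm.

total ≈ 55.4 mm

Total = Σ Rᵢ Δtᵢ = 13 × 1.9 + 5.2 × 5.9
      = 24.7 + 30.68 = 55.4 mm.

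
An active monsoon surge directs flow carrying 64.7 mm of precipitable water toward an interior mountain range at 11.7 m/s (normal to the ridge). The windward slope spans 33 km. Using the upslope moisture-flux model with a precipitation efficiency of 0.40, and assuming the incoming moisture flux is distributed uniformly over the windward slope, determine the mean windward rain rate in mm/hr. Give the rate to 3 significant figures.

Incoming column moisture flux per unit ridge length: F = V × PW = 11.7 × 64.7 = 756.99 mm·m/s.
Spread over the 33 km slope with efficiency ε = 0.40: R = ε·F/W = 0.40 × 756.99 / 33000 m = 9.176e-03 mm/s.
R = 9.176e-03 × 3600 = 33.0 mm/hr.

R ≈ 33.0 mm/hr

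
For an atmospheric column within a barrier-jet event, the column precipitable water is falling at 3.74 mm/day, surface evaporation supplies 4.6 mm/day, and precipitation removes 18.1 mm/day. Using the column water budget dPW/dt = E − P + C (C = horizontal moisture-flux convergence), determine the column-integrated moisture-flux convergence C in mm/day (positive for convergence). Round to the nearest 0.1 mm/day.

C ≈ 9.8 mm/day

dPW/dt = -3.74 mm/day.
C = dPW/dt − E + P = (-3.74) − 4.6 + 18.1 = 9.8 mm/day.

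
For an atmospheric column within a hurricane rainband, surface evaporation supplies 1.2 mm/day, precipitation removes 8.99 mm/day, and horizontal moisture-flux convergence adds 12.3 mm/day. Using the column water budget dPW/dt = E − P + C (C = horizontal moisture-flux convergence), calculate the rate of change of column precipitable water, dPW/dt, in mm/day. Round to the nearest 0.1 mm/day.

dPW/dt ≈ 4.5 mm/day

dPW/dt = E − P + C = 1.2 − 8.99 + (12.3) = 4.5 mm/day.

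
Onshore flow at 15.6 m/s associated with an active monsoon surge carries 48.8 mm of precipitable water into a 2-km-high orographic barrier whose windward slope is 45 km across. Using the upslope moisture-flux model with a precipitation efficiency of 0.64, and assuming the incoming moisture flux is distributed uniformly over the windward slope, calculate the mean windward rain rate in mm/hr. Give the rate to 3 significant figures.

R ≈ 39.0 mm/hr

Incoming column moisture flux per unit ridge length: F = V × PW = 15.6 × 48.8 = 761.28 mm·m/s.
Spread over the 45 km slope with efficiency ε = 0.64: R = ε·F/W = 0.64 × 761.28 / 45000 m = 1.083e-02 mm/s.
R = 1.083e-02 × 3600 = 39.0 mm/hr.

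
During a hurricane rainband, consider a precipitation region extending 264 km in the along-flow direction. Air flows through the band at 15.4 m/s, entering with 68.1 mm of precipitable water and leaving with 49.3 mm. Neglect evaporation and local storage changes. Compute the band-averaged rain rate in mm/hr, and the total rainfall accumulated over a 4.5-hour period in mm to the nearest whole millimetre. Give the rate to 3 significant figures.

R ≈ 3.95 mm/hr; total ≈ 18 mm

Column moisture flux per unit crosswind length is F = V × PW.
Inflow: F_in = 15.4 × 68.1 = 1048.74 mm·m/s
Outflow: F_out = 15.4 × 49.3 = 759.22 mm·m/s
Steady-state rate R = (F_in − F_out)/L = (1048.74 − 759.22) / 264000 m = 1.097e-03 mm/s.
R = 1.097e-03 × 3600 = 3.95 mm/hr.
Over 4.5 h: total = 3.95 × 4.5 = 17.775 ≈ 18 mm.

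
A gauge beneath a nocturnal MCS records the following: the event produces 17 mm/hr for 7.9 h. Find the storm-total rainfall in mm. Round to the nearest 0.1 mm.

Total = Σ Rᵢ Δtᵢ = 17 × 7.9
      = 134.3 = 134.3 mm.

total ≈ 134.3 mm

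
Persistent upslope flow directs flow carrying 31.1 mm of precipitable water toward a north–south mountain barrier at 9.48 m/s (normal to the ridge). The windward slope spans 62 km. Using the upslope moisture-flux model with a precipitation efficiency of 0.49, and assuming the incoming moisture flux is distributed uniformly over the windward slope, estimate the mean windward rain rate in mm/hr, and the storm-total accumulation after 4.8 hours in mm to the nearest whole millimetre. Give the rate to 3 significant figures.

Incoming column moisture flux per unit ridge length: F = V × PW = 9.48 × 31.1 = 294.828 mm·m/s.
Spread over the 62 km slope with efficiency ε = 0.49: R = ε·F/W = 0.49 × 294.828 / 62000 m = 2.330e-03 mm/s.
R = 2.330e-03 × 3600 = 8.39 mm/hr.
Over 4.8 h: total = 8.39 × 4.8 = 40.272 ≈ 40 mm.

R ≈ 8.39 mm/hr; total ≈ 40 mm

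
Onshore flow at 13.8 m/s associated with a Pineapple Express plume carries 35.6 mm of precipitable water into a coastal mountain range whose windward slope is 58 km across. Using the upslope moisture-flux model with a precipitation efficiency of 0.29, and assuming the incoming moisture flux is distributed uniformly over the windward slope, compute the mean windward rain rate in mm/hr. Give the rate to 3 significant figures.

Incoming column moisture flux per unit ridge length: F = V × PW = 13.8 × 35.6 = 491.28 mm·m/s.
Spread over the 58 km slope with efficiency ε = 0.29: R = ε·F/W = 0.29 × 491.28 / 58000 m = 2.456e-03 mm/s.
R = 2.456e-03 × 3600 = 8.84 mm/hr.

R ≈ 8.84 mm/hr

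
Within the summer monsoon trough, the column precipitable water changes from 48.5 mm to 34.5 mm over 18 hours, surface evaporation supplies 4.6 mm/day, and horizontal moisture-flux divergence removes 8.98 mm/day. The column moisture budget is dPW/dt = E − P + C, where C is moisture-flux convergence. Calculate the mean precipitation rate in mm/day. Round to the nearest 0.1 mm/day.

P ≈ 14.3 mm/day

dPW/dt = (34.5 − 48.5) mm / (18/24 day) = -18.667 mm/day.
P = E + C − dPW/dt = 4.6 + (-8.98) − (-18.667) = 14.3 mm/day.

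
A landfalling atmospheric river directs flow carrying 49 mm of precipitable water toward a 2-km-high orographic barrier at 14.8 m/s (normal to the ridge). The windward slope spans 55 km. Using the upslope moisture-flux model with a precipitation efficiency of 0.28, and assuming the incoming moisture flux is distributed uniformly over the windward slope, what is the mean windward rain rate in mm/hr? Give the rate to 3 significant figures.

R ≈ 13.3 mm/hr

Incoming column moisture flux per unit ridge length: F = V × PW = 14.8 × 49 = 725.2 mm·m/s.
Spread over the 55 km slope with efficiency ε = 0.28: R = ε·F/W = 0.28 × 725.2 / 55000 m = 3.692e-03 mm/s.
R = 3.692e-03 × 3600 = 13.3 mm/hr.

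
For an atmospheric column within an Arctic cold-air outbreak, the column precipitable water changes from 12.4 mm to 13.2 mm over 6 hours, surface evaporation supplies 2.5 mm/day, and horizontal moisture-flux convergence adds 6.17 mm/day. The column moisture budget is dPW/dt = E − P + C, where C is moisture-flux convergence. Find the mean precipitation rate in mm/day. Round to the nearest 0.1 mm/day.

dPW/dt = (13.2 − 12.4) mm / (6/24 day) = +3.200 mm/day.
P = E + C − dPW/dt = 2.5 + (6.17) − (+3.200) = 5.5 mm/day.

P ≈ 5.5 mm/day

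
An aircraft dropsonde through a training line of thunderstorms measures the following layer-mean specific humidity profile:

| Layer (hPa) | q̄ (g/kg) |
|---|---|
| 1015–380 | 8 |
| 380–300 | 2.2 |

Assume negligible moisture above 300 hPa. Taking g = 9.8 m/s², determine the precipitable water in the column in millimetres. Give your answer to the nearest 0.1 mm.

Precipitable water is the column-integrated vapour mass per unit area: PW = (1/g) Σ q̄ Δp, with q in kg/kg and Δp in Pa (1 kg/m² of water = 1 mm).
Layer 1015–380 hPa: Δp = 635 hPa = 63500 Pa, q̄ = 0.008 kg/kg → 0.008 × 63500 / 9.8 = 51.84 mm
Layer 380–300 hPa: Δp = 80 hPa = 8000 Pa, q̄ = 0.0022 kg/kg → 0.0022 × 8000 / 9.8 = 1.80 mm
PW = 51.84 + 1.80 = 53.64 ≈ 53.6 mm.

PW ≈ 53.6 mm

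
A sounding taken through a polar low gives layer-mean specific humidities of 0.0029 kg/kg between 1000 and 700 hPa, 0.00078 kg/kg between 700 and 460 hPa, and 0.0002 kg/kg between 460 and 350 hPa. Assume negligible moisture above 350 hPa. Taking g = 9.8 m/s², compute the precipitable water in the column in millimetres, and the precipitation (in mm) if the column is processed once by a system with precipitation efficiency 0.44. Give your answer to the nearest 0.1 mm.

Precipitable water is the column-integrated vapour mass per unit area: PW = (1/g) Σ q̄ Δp, with q in kg/kg and Δp in Pa (1 kg/m² of water = 1 mm).
Layer 1000–700 hPa: Δp = 300 hPa = 30000 Pa, q̄ = 0.0029 kg/kg → 0.0029 × 30000 / 9.8 = 8.88 mm
Layer 700–460 hPa: Δp = 240 hPa = 24000 Pa, q̄ = 0.00078 kg/kg → 0.00078 × 24000 / 9.8 = 1.91 mm
Layer 460–350 hPa: Δp = 110 hPa = 11000 Pa, q̄ = 0.0002 kg/kg → 0.0002 × 11000 / 9.8 = 0.22 mm
PW = 8.88 + 1.91 + 0.22 = 11.01 ≈ 11.0 mm.
Precipitation = ε × PW = 0.44 × 11.0 = 4.8 mm.

PW ≈ 11.0 mm; precipitation ≈ 4.8 mm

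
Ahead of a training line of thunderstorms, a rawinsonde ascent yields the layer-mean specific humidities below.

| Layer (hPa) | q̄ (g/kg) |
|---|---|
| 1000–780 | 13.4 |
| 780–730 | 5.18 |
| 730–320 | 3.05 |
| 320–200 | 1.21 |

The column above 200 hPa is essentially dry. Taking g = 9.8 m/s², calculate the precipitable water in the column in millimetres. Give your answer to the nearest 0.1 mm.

PW ≈ 47.0 mm

Precipitable water is the column-integrated vapour mass per unit area: PW = (1/g) Σ q̄ Δp, with q in kg/kg and Δp in Pa (1 kg/m² of water = 1 mm).
Layer 1000–780 hPa: Δp = 220 hPa = 22000 Pa, q̄ = 0.0134 kg/kg → 0.0134 × 22000 / 9.8 = 30.08 mm
Layer 780–730 hPa: Δp = 50 hPa = 5000 Pa, q̄ = 0.00518 kg/kg → 0.00518 × 5000 / 9.8 = 2.64 mm
Layer 730–320 hPa: Δp = 410 hPa = 41000 Pa, q̄ = 0.00305 kg/kg → 0.00305 × 41000 / 9.8 = 12.76 mm
Layer 320–200 hPa: Δp = 120 hPa = 12000 Pa, q̄ = 0.00121 kg/kg → 0.00121 × 12000 / 9.8 = 1.48 mm
PW = 30.08 + 2.64 + 12.76 + 1.48 = 46.96 ≈ 47.0 mm.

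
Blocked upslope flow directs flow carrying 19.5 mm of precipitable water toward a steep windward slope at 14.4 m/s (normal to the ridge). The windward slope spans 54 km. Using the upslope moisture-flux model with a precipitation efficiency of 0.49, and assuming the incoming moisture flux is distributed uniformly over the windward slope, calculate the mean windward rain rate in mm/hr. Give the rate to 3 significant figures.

R ≈ 9.17 mm/hr

Incoming column moisture flux per unit ridge length: F = V × PW = 14.4 × 19.5 = 280.8 mm·m/s.
Spread over the 54 km slope with efficiency ε = 0.49: R = ε·F/W = 0.49 × 280.8 / 54000 m = 2.548e-03 mm/s.
R = 2.548e-03 × 3600 = 9.17 mm/hr.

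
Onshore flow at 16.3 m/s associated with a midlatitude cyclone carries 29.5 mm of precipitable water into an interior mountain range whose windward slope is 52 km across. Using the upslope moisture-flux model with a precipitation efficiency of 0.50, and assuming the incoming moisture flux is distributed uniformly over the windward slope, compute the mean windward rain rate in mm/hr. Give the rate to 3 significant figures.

Incoming column moisture flux per unit ridge length: F = V × PW = 16.3 × 29.5 = 480.85 mm·m/s.
Spread over the 52 km slope with efficiency ε = 0.50: R = ε·F/W = 0.50 × 480.85 / 52000 m = 4.624e-03 mm/s.
R = 4.624e-03 × 3600 = 16.6 mm/hr.

R ≈ 16.6 mm/hr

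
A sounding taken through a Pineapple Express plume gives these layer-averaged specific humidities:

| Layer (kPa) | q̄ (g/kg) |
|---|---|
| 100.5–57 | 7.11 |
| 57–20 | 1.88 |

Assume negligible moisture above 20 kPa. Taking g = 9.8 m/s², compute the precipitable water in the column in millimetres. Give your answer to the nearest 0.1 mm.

PW ≈ 38.7 mm

Precipitable water is the column-integrated vapour mass per unit area: PW = (1/g) Σ q̄ Δp, with q in kg/kg and Δp in Pa (1 kg/m² of water = 1 mm).
Layer 100.5–57 kPa: Δp = 435 hPa = 43500 Pa, q̄ = 0.00711 kg/kg → 0.00711 × 43500 / 9.8 = 31.56 mm
Layer 57–20 kPa: Δp = 370 hPa = 37000 Pa, q̄ = 0.00188 kg/kg → 0.00188 × 37000 / 9.8 = 7.10 mm
PW = 31.56 + 7.10 = 38.66 ≈ 38.7 mm.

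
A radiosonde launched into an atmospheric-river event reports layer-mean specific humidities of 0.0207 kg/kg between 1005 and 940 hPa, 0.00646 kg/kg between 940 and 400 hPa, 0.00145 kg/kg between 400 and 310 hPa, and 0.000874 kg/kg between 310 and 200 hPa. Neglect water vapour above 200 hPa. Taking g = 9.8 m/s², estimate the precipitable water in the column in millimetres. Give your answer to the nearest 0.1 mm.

Precipitable water is the column-integrated vapour mass per unit area: PW = (1/g) Σ q̄ Δp, with q in kg/kg and Δp in Pa (1 kg/m² of water = 1 mm).
Layer 1005–940 hPa: Δp = 65 hPa = 6500 Pa, q̄ = 0.0207 kg/kg → 0.0207 × 6500 / 9.8 = 13.73 mm
Layer 940–400 hPa: Δp = 540 hPa = 54000 Pa, q̄ = 0.00646 kg/kg → 0.00646 × 54000 / 9.8 = 35.60 mm
Layer 400–310 hPa: Δp = 90 hPa = 9000 Pa, q̄ = 0.00145 kg/kg → 0.00145 × 9000 / 9.8 = 1.33 mm
Layer 310–200 hPa: Δp = 110 hPa = 11000 Pa, q̄ = 0.000874 kg/kg → 0.000874 × 11000 / 9.8 = 0.98 mm
PW = 13.73 + 35.60 + 1.33 + 0.98 = 51.64 ≈ 51.6 mm.

PW ≈ 51.6 mm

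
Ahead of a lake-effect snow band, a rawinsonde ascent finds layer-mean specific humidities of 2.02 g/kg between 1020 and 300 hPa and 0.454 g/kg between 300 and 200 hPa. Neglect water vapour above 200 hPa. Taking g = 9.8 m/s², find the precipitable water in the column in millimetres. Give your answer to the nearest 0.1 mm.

PW ≈ 15.3 mm

Precipitable water is the column-integrated vapour mass per unit area: PW = (1/g) Σ q̄ Δp, with q in kg/kg and Δp in Pa (1 kg/m² of water = 1 mm).
Layer 1020–300 hPa: Δp = 720 hPa = 72000 Pa, q̄ = 0.00202 kg/kg → 0.00202 × 72000 / 9.8 = 14.84 mm
Layer 300–200 hPa: Δp = 100 hPa = 10000 Pa, q̄ = 0.000454 kg/kg → 0.000454 × 10000 / 9.8 = 0.46 mm
PW = 14.84 + 0.46 = 15.30 ≈ 15.3 mm.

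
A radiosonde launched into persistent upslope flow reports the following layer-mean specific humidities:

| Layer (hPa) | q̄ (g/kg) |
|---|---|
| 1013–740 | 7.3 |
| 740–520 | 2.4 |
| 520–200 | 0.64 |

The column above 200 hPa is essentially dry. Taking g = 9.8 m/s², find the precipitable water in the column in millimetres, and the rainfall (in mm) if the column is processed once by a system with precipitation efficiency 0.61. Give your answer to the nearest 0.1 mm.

Precipitable water is the column-integrated vapour mass per unit area: PW = (1/g) Σ q̄ Δp, with q in kg/kg and Δp in Pa (1 kg/m² of water = 1 mm).
Layer 1013–740 hPa: Δp = 273 hPa = 27300 Pa, q̄ = 0.0073 kg/kg → 0.0073 × 27300 / 9.8 = 20.34 mm
Layer 740–520 hPa: Δp = 220 hPa = 22000 Pa, q̄ = 0.0024 kg/kg → 0.0024 × 22000 / 9.8 = 5.39 mm
Layer 520–200 hPa: Δp = 320 hPa = 32000 Pa, q̄ = 0.00064 kg/kg → 0.00064 × 32000 / 9.8 = 2.09 mm
PW = 20.34 + 5.39 + 2.09 = 27.82 ≈ 27.8 mm.
Rainfall = ε × PW = 0.61 × 27.8 = 17.0 mm.

PW ≈ 27.8 mm; rainfall ≈ 17.0 mm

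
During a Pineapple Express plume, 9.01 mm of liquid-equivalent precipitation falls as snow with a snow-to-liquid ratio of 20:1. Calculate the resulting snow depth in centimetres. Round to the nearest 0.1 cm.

snow depth ≈ 18.0 cm

Snow depth = liquid × ratio = 9.01 mm × 20 = 180.2 mm = 18.0 cm.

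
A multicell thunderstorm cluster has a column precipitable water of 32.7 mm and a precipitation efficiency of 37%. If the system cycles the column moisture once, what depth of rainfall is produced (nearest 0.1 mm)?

rainfall ≈ 12.1 mm

Rainfall = ε × PW = 0.37 × 32.7 = 12.1 mm.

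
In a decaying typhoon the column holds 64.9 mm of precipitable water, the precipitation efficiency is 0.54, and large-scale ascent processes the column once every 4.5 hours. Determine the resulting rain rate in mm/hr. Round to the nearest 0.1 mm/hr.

Each overturning extracts ε × PW = 0.54 × 64.9 = 35.046 mm.
Rate = ε·PW / τ = 35.046 / 4.5 h = 7.8 mm/hr.

R ≈ 7.8 mm/hr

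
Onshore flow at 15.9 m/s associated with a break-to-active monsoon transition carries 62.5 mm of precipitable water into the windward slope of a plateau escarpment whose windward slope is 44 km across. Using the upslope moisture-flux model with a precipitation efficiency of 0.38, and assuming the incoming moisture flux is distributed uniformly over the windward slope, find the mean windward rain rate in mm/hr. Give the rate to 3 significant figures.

Incoming column moisture flux per unit ridge length: F = V × PW = 15.9 × 62.5 = 993.75 mm·m/s.
Spread over the 44 km slope with efficiency ε = 0.38: R = ε·F/W = 0.38 × 993.75 / 44000 m = 8.582e-03 mm/s.
R = 8.582e-03 × 3600 = 30.9 mm/hr.

R ≈ 30.9 mm/hr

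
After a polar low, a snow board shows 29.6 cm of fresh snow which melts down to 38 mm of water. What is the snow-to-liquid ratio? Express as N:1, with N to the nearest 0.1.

ratio ≈ 7.8

Ratio = snow depth / SWE = 296 mm / 38 mm = 7.8, i.e. 7.8:1.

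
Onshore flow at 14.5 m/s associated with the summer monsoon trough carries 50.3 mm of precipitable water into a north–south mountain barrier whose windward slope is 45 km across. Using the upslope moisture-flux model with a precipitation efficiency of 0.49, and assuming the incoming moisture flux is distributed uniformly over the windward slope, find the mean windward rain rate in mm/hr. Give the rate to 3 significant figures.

Incoming column moisture flux per unit ridge length: F = V × PW = 14.5 × 50.3 = 729.35 mm·m/s.
Spread over the 45 km slope with efficiency ε = 0.49: R = ε·F/W = 0.49 × 729.35 / 45000 m = 7.942e-03 mm/s.
R = 7.942e-03 × 3600 = 28.6 mm/hr.

R ≈ 28.6 mm/hr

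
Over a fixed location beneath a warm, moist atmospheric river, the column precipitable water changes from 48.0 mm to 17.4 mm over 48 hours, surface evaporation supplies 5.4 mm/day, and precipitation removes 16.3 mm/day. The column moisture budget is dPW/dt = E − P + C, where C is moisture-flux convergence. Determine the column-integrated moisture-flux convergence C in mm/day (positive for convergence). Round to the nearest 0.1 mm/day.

C ≈ -4.4 mm/day

dPW/dt = (17.4 − 48.0) mm / (48/24 day) = -15.300 mm/day.
C = dPW/dt − E + P = (-15.300) − 5.4 + 16.3 = -4.4 mm/day.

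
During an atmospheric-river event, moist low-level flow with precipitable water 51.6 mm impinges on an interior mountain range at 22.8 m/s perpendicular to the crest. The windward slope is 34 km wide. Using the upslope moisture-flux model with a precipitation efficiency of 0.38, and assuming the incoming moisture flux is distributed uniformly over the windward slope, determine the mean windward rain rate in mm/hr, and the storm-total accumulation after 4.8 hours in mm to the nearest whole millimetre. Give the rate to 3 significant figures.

R ≈ 47.3 mm/hr; total ≈ 227 mm

Incoming column moisture flux per unit ridge length: F = V × PW = 22.8 × 51.6 = 1176.48 mm·m/s.
Spread over the 34 km slope with efficiency ε = 0.38: R = ε·F/W = 0.38 × 1176.48 / 34000 m = 1.315e-02 mm/s.
R = 1.315e-02 × 3600 = 47.3 mm/hr.
Over 4.8 h: total = 47.3 × 4.8 = 227.04 ≈ 227 mm.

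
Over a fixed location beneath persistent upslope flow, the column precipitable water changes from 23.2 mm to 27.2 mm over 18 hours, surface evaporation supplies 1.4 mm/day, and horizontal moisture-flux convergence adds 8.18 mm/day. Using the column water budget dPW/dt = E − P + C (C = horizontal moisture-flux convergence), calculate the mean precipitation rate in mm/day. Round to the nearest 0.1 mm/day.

dPW/dt = (27.2 − 23.2) mm / (18/24 day) = +5.333 mm/day.
P = E + C − dPW/dt = 1.4 + (8.18) − (+5.333) = 4.2 mm/day.

P ≈ 4.2 mm/day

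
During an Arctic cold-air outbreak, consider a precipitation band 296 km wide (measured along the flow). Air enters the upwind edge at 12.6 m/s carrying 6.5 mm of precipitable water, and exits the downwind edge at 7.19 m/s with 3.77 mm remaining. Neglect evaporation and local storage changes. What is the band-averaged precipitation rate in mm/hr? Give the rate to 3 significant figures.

R ≈ 0.666 mm/hr

Column moisture flux per unit crosswind length is F = V × PW.
Inflow: F_in = 12.6 × 6.5 = 81.9 mm·m/s
Outflow: F_out = 7.19 × 3.77 = 27.1063 mm·m/s
Steady-state rate R = (F_in − F_out)/L = (81.9 − 27.1063) / 296000 m = 1.851e-04 mm/s.
R = 1.851e-04 × 3600 = 0.666 mm/hr.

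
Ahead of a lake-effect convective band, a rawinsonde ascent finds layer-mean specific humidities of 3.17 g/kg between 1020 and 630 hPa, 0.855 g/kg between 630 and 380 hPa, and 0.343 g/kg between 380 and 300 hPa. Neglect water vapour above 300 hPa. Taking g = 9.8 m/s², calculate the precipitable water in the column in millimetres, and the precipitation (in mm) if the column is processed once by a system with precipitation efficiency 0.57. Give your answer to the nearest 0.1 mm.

Precipitable water is the column-integrated vapour mass per unit area: PW = (1/g) Σ q̄ Δp, with q in kg/kg and Δp in Pa (1 kg/m² of water = 1 mm).
Layer 1020–630 hPa: Δp = 390 hPa = 39000 Pa, q̄ = 0.00317 kg/kg → 0.00317 × 39000 / 9.8 = 12.62 mm
Layer 630–380 hPa: Δp = 250 hPa = 25000 Pa, q̄ = 0.000855 kg/kg → 0.000855 × 25000 / 9.8 = 2.18 mm
Layer 380–300 hPa: Δp = 80 hPa = 8000 Pa, q̄ = 0.000343 kg/kg → 0.000343 × 8000 / 9.8 = 0.28 mm
PW = 12.62 + 2.18 + 0.28 = 15.08 ≈ 15.1 mm.
Precipitation = ε × PW = 0.57 × 15.1 = 8.6 mm.

PW ≈ 15.1 mm; precipitation ≈ 8.6 mm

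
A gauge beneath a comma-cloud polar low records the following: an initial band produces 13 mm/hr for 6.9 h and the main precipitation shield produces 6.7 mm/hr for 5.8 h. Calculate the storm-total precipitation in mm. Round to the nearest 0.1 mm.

Total = Σ Rᵢ Δtᵢ = 13 × 6.9 + 6.7 × 5.8
      = 89.7 + 38.86 = 128.6 mm.

total ≈ 128.6 mm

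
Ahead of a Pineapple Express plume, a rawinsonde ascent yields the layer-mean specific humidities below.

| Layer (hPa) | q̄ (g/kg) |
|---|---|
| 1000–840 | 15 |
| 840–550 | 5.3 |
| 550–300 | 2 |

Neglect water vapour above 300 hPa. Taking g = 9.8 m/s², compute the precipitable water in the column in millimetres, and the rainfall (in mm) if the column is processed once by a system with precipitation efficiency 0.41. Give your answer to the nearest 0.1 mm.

Precipitable water is the column-integrated vapour mass per unit area: PW = (1/g) Σ q̄ Δp, with q in kg/kg and Δp in Pa (1 kg/m² of water = 1 mm).
Layer 1000–840 hPa: Δp = 160 hPa = 16000 Pa, q̄ = 0.015 kg/kg → 0.015 × 16000 / 9.8 = 24.49 mm
Layer 840–550 hPa: Δp = 290 hPa = 29000 Pa, q̄ = 0.0053 kg/kg → 0.0053 × 29000 / 9.8 = 15.68 mm
Layer 550–300 hPa: Δp = 250 hPa = 25000 Pa, q̄ = 0.002 kg/kg → 0.002 × 25000 / 9.8 = 5.10 mm
PW = 24.49 + 15.68 + 5.10 = 45.27 ≈ 45.3 mm.
Rainfall = ε × PW = 0.41 × 45.3 = 18.6 mm.

PW ≈ 45.3 mm; rainfall ≈ 18.6 mm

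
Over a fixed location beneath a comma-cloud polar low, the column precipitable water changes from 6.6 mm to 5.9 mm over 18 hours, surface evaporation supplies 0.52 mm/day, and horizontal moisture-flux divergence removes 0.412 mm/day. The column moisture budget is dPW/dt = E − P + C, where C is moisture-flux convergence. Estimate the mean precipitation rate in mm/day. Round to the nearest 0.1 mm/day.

P ≈ 1.0 mm/day

dPW/dt = (5.9 − 6.6) mm / (18/24 day) = -0.933 mm/day.
P = E + C − dPW/dt = 0.52 + (-0.412) − (-0.933) = 1.0 mm/day.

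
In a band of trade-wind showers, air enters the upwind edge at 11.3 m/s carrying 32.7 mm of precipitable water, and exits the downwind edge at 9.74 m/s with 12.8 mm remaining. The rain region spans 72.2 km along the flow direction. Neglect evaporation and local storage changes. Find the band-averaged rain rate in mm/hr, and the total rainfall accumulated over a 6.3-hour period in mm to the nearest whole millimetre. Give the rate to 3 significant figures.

Column moisture flux per unit crosswind length is F = V × PW.
Inflow: F_in = 11.3 × 32.7 = 369.51 mm·m/s
Outflow: F_out = 9.74 × 12.8 = 124.672 mm·m/s
Steady-state rate R = (F_in − F_out)/L = (369.51 − 124.672) / 72200 m = 3.391e-03 mm/s.
R = 3.391e-03 × 3600 = 12.2 mm/hr.
Over 6.3 h: total = 12.2 × 6.3 = 76.86 ≈ 77 mm.

R ≈ 12.2 mm/hr; total ≈ 77 mm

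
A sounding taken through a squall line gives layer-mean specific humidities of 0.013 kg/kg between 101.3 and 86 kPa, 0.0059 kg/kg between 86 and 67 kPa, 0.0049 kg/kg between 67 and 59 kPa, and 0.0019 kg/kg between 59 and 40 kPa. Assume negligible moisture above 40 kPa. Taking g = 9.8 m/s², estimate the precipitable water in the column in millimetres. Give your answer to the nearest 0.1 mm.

PW ≈ 39.4 mm

Precipitable water is the column-integrated vapour mass per unit area: PW = (1/g) Σ q̄ Δp, with q in kg/kg and Δp in Pa (1 kg/m² of water = 1 mm).
Layer 101.3–86 kPa: Δp = 153 hPa = 15300 Pa, q̄ = 0.013 kg/kg → 0.013 × 15300 / 9.8 = 20.30 mm
Layer 86–67 kPa: Δp = 190 hPa = 19000 Pa, q̄ = 0.0059 kg/kg → 0.0059 × 19000 / 9.8 = 11.44 mm
Layer 67–59 kPa: Δp = 80 hPa = 8000 Pa, q̄ = 0.0049 kg/kg → 0.0049 × 8000 / 9.8 = 4.00 mm
Layer 59–40 kPa: Δp = 190 hPa = 19000 Pa, q̄ = 0.0019 kg/kg → 0.0019 × 19000 / 9.8 = 3.68 mm
PW = 20.30 + 11.44 + 4.00 + 3.68 = 39.42 ≈ 39.4 mm.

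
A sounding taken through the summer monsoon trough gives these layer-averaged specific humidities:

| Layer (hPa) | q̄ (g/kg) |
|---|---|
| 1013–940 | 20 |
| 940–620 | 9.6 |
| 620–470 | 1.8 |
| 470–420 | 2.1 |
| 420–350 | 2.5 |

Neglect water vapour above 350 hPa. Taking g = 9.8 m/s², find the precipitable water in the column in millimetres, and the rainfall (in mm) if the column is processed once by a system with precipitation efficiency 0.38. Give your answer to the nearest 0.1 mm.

PW ≈ 51.9 mm; rainfall ≈ 19.7 mm

Precipitable water is the column-integrated vapour mass per unit area: PW = (1/g) Σ q̄ Δp, with q in kg/kg and Δp in Pa (1 kg/m² of water = 1 mm).
Layer 1013–940 hPa: Δp = 73 hPa = 7300 Pa, q̄ = 0.02 kg/kg → 0.02 × 7300 / 9.8 = 14.90 mm
Layer 940–620 hPa: Δp = 320 hPa = 32000 Pa, q̄ = 0.0096 kg/kg → 0.0096 × 32000 / 9.8 = 31.35 mm
Layer 620–470 hPa: Δp = 150 hPa = 15000 Pa, q̄ = 0.0018 kg/kg → 0.0018 × 15000 / 9.8 = 2.76 mm
Layer 470–420 hPa: Δp = 50 hPa = 5000 Pa, q̄ = 0.0021 kg/kg → 0.0021 × 5000 / 9.8 = 1.07 mm
Layer 420–350 hPa: Δp = 70 hPa = 7000 Pa, q̄ = 0.0025 kg/kg → 0.0025 × 7000 / 9.8 = 1.79 mm
PW = 14.90 + 31.35 + 2.76 + 1.07 + 1.79 = 51.87 ≈ 51.9 mm.
Rainfall = ε × PW = 0.38 × 51.9 = 19.7 mm.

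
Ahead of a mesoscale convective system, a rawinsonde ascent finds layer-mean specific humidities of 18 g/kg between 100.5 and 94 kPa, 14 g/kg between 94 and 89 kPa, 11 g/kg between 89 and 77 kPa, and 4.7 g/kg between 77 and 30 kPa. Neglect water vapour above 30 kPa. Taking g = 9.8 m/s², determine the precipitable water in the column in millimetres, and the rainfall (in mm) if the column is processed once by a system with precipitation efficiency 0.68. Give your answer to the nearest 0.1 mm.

PW ≈ 55.1 mm; rainfall ≈ 37.5 mm

Precipitable water is the column-integrated vapour mass per unit area: PW = (1/g) Σ q̄ Δp, with q in kg/kg and Δp in Pa (1 kg/m² of water = 1 mm).
Layer 100.5–94 kPa: Δp = 65 hPa = 6500 Pa, q̄ = 0.018 kg/kg → 0.018 × 6500 / 9.8 = 11.94 mm
Layer 94–89 kPa: Δp = 50 hPa = 5000 Pa, q̄ = 0.014 kg/kg → 0.014 × 5000 / 9.8 = 7.14 mm
Layer 89–77 kPa: Δp = 120 hPa = 12000 Pa, q̄ = 0.011 kg/kg → 0.011 × 12000 / 9.8 = 13.47 mm
Layer 77–30 kPa: Δp = 470 hPa = 47000 Pa, q̄ = 0.0047 kg/kg → 0.0047 × 47000 / 9.8 = 22.54 mm
PW = 11.94 + 7.14 + 13.47 + 22.54 = 55.09 ≈ 55.1 mm.
Rainfall = ε × PW = 0.68 × 55.1 = 37.5 mm.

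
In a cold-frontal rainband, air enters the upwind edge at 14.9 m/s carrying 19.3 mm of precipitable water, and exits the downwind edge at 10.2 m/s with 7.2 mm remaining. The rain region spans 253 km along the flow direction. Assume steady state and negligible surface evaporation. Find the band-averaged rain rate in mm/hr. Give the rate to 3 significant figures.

R ≈ 3.05 mm/hr

Column moisture flux per unit crosswind length is F = V × PW.
Inflow: F_in = 14.9 × 19.3 = 287.57 mm·m/s
Outflow: F_out = 10.2 × 7.2 = 73.44 mm·m/s
Steady-state rate R = (F_in − F_out)/L = (287.57 − 73.44) / 253000 m = 8.464e-04 mm/s.
R = 8.464e-04 × 3600 = 3.05 mm/hr.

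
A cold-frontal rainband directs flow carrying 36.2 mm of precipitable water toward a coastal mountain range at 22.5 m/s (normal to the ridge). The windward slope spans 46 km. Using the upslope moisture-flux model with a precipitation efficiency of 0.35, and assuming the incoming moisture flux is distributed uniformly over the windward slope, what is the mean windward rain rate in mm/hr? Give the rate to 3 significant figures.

Incoming column moisture flux per unit ridge length: F = V × PW = 22.5 × 36.2 = 814.5 mm·m/s.
Spread over the 46 km slope with efficiency ε = 0.35: R = ε·F/W = 0.35 × 814.5 / 46000 m = 6.197e-03 mm/s.
R = 6.197e-03 × 3600 = 22.3 mm/hr.

R ≈ 22.3 mm/hr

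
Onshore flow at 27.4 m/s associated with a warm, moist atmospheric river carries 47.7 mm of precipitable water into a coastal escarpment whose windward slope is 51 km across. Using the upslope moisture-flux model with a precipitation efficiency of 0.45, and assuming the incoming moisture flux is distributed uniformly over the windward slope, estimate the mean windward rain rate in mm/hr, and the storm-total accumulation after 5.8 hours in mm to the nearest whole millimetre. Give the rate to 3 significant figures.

Incoming column moisture flux per unit ridge length: F = V × PW = 27.4 × 47.7 = 1306.98 mm·m/s.
Spread over the 51 km slope with efficiency ε = 0.45: R = ε·F/W = 0.45 × 1306.98 / 51000 m = 1.153e-02 mm/s.
R = 1.153e-02 × 3600 = 41.5 mm/hr.
Over 5.8 h: total = 41.5 × 5.8 = 240.7 ≈ 241 mm.

R ≈ 41.5 mm/hr; total ≈ 241 mm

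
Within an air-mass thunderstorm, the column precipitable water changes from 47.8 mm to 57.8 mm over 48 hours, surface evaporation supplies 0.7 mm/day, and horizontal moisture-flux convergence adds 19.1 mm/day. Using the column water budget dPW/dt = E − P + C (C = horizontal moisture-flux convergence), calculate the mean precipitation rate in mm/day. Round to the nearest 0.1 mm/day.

dPW/dt = (57.8 − 47.8) mm / (48/24 day) = +5.000 mm/day.
P = E + C − dPW/dt = 0.7 + (19.1) − (+5.000) = 14.8 mm/day.

P ≈ 14.8 mm/day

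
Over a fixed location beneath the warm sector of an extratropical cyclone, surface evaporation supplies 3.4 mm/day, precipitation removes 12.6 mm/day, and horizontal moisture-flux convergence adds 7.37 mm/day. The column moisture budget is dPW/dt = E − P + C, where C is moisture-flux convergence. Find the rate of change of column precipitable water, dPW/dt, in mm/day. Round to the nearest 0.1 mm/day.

dPW/dt = E − P + C = 3.4 − 12.6 + (7.37) = -1.8 mm/day.

dPW/dt ≈ -1.8 mm/day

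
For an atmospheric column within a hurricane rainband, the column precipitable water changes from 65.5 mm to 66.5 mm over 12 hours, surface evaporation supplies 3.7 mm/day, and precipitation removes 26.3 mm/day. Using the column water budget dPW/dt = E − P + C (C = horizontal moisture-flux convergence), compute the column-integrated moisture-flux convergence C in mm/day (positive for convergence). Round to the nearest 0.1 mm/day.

C ≈ 24.6 mm/day

dPW/dt = (66.5 − 65.5) mm / (12/24 day) = +2.000 mm/day.
C = dPW/dt − E + P = (+2.000) − 3.7 + 26.3 = 24.6 mm/day.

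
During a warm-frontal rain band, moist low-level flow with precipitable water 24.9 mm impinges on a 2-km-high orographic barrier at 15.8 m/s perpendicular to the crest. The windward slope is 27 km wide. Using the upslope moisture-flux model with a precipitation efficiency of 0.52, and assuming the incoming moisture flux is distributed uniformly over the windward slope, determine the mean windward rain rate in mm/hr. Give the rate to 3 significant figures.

R ≈ 27.3 mm/hr

Incoming column moisture flux per unit ridge length: F = V × PW = 15.8 × 24.9 = 393.42 mm·m/s.
Spread over the 27 km slope with efficiency ε = 0.52: R = ε·F/W = 0.52 × 393.42 / 27000 m = 7.577e-03 mm/s.
R = 7.577e-03 × 3600 = 27.3 mm/hr.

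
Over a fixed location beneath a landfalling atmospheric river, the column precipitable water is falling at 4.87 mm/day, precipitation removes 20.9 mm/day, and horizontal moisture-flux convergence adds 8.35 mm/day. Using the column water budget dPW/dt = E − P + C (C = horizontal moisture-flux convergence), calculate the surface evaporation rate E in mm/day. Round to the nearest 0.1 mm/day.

E ≈ 7.7 mm/day

dPW/dt = -4.87 mm/day.
E = dPW/dt + P − C = (-4.87) + 20.9 − (8.35) = 7.7 mm/day.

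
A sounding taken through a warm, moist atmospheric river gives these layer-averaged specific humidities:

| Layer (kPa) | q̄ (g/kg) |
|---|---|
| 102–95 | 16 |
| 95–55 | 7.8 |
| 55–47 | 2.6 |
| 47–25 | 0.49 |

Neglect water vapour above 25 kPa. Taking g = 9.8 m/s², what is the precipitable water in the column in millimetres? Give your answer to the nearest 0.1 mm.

PW ≈ 46.5 mm

Precipitable water is the column-integrated vapour mass per unit area: PW = (1/g) Σ q̄ Δp, with q in kg/kg and Δp in Pa (1 kg/m² of water = 1 mm).
Layer 102–95 kPa: Δp = 70 hPa = 7000 Pa, q̄ = 0.016 kg/kg → 0.016 × 7000 / 9.8 = 11.43 mm
Layer 95–55 kPa: Δp = 400 hPa = 40000 Pa, q̄ = 0.0078 kg/kg → 0.0078 × 40000 / 9.8 = 31.84 mm
Layer 55–47 kPa: Δp = 80 hPa = 8000 Pa, q̄ = 0.0026 kg/kg → 0.0026 × 8000 / 9.8 = 2.12 mm
Layer 47–25 kPa: Δp = 220 hPa = 22000 Pa, q̄ = 0.00049 kg/kg → 0.00049 × 22000 / 9.8 = 1.10 mm
PW = 11.43 + 31.84 + 2.12 + 1.10 = 46.49 ≈ 46.5 mm.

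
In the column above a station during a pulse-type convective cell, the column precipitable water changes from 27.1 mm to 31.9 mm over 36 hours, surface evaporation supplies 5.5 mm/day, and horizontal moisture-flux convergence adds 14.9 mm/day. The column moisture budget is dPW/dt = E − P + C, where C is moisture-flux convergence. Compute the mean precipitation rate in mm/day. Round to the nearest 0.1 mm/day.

P ≈ 17.2 mm/day

dPW/dt = (31.9 − 27.1) mm / (36/24 day) = +3.200 mm/day.
P = E + C − dPW/dt = 5.5 + (14.9) − (+3.200) = 17.2 mm/day.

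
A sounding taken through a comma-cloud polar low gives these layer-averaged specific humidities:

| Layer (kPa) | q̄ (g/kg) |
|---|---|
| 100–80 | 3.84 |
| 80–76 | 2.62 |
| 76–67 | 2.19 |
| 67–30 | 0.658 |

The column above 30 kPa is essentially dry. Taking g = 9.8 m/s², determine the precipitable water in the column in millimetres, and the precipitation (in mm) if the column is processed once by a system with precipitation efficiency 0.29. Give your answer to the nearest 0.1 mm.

Precipitable water is the column-integrated vapour mass per unit area: PW = (1/g) Σ q̄ Δp, with q in kg/kg and Δp in Pa (1 kg/m² of water = 1 mm).
Layer 100–80 kPa: Δp = 200 hPa = 20000 Pa, q̄ = 0.00384 kg/kg → 0.00384 × 20000 / 9.8 = 7.84 mm
Layer 80–76 kPa: Δp = 40 hPa = 4000 Pa, q̄ = 0.00262 kg/kg → 0.00262 × 4000 / 9.8 = 1.07 mm
Layer 76–67 kPa: Δp = 90 hPa = 9000 Pa, q̄ = 0.00219 kg/kg → 0.00219 × 9000 / 9.8 = 2.01 mm
Layer 67–30 kPa: Δp = 370 hPa = 37000 Pa, q̄ = 0.000658 kg/kg → 0.000658 × 37000 / 9.8 = 2.48 mm
PW = 7.84 + 1.07 + 2.01 + 2.48 = 13.40 ≈ 13.4 mm.
Precipitation = ε × PW = 0.29 × 13.4 = 3.9 mm.

PW ≈ 13.4 mm; precipitation ≈ 3.9 mm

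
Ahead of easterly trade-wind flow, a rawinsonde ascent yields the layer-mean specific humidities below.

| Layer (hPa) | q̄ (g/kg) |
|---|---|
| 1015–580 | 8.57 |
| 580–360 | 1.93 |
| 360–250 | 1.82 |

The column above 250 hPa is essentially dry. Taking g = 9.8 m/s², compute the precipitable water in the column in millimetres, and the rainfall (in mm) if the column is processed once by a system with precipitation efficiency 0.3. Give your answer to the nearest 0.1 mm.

Precipitable water is the column-integrated vapour mass per unit area: PW = (1/g) Σ q̄ Δp, with q in kg/kg and Δp in Pa (1 kg/m² of water = 1 mm).
Layer 1015–580 hPa: Δp = 435 hPa = 43500 Pa, q̄ = 0.00857 kg/kg → 0.00857 × 43500 / 9.8 = 38.04 mm
Layer 580–360 hPa: Δp = 220 hPa = 22000 Pa, q̄ = 0.00193 kg/kg → 0.00193 × 22000 / 9.8 = 4.33 mm
Layer 360–250 hPa: Δp = 110 hPa = 11000 Pa, q̄ = 0.00182 kg/kg → 0.00182 × 11000 / 9.8 = 2.04 mm
PW = 38.04 + 4.33 + 2.04 = 44.41 ≈ 44.4 mm.
Rainfall = ε × PW = 0.3 × 44.4 = 13.3 mm.

PW ≈ 44.4 mm; rainfall ≈ 13.3 mm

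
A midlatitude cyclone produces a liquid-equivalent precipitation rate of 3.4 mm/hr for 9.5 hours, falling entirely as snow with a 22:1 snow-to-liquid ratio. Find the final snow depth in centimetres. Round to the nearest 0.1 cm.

Liquid-equivalent depth = 3.4 × 9.5 = 32.3 mm.
Snow depth = 32.3 mm × 22 = 710.6 mm = 71.1 cm.

snow depth ≈ 71.1 cm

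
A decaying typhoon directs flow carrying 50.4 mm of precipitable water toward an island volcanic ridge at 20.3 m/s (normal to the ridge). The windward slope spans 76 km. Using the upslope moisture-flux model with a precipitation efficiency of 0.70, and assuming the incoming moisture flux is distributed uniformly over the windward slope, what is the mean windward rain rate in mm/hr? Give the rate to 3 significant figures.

R ≈ 33.9 mm/hr

Incoming column moisture flux per unit ridge length: F = V × PW = 20.3 × 50.4 = 1023.12 mm·m/s.
Spread over the 76 km slope with efficiency ε = 0.70: R = ε·F/W = 0.70 × 1023.12 / 76000 m = 9.423e-03 mm/s.
R = 9.423e-03 × 3600 = 33.9 mm/hr.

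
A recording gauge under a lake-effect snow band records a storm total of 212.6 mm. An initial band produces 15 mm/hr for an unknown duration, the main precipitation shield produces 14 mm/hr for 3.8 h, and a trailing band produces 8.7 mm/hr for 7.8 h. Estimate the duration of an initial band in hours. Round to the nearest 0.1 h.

duration ≈ 6.1 h

Known phases: 14 × 3.8 + 8.7 × 7.8 = 53.2 + 67.86 = 121.06 mm.
Remaining depth = 212.6 − 121.06 = 91.54 mm.
Duration = 91.54 / 15 = 6.1 h.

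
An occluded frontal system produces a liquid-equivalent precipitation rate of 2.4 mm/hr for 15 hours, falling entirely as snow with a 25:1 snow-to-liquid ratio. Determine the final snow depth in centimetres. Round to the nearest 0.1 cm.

snow depth ≈ 90.0 cm

Liquid-equivalent depth = 2.4 × 15 = 36 mm.
Snow depth = 36 mm × 25 = 900 mm = 90.0 cm.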